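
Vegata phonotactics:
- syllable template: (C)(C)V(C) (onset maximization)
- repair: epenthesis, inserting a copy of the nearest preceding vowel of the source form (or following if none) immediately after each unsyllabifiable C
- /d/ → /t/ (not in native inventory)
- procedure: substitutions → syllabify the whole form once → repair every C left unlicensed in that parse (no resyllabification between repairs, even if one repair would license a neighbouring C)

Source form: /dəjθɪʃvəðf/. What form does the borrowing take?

Substitution: /d/ → /t/, giving /təjθɪʃvəðf/.
Under (C)(C)V(C), the unsyllabifiable consonants are /f/ (at most one coda consonant is licensed; onsets may contain at most 2 consonants).
Inserting the epenthetic vowel yields /f/ → /fə/.

təjθɪʃvəðfə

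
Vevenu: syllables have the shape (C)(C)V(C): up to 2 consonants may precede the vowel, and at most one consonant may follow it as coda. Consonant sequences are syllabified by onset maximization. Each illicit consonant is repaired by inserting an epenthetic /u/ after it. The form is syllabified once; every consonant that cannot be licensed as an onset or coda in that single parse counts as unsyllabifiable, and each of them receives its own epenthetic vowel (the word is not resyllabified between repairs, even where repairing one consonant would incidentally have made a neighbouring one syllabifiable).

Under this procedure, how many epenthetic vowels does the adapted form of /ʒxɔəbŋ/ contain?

The unsyllabifiable consonants are /ŋ/; each receives one epenthetic vowel.

1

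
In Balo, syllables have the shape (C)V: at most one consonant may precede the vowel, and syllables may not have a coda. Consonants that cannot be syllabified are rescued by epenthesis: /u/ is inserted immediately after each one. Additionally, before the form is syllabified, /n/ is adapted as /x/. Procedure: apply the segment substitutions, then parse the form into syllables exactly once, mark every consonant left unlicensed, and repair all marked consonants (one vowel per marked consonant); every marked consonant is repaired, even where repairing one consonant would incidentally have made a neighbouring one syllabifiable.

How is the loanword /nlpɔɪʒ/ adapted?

xulupɔɪʒu

Substitution: /n/ → /x/, giving /xlpɔɪʒ/.
The consonants /x/, /l/, /ʒ/ cannot be parsed into a legal (C)V syllable (no codas are permitted; onsets are limited to one consonant).
Each unlicensed consonant becomes the onset of a new syllable: /x/ → /xu/, /l/ → /lu/, /ʒ/ → /ʒu/.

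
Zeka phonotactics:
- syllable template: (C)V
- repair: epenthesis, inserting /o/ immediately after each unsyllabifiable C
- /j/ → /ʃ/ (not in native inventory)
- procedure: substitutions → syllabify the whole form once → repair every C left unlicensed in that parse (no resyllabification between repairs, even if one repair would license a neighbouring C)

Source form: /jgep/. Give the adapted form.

ʃogepo

Substitution: /j/ → /ʃ/, giving /ʃgep/.
Syllabifying with onset maximization leaves /ʃ/, /p/ stranded (no codas are permitted; onsets are limited to one consonant).
Inserting the epenthetic vowel yields /ʃ/ → /ʃo/, /p/ → /po/.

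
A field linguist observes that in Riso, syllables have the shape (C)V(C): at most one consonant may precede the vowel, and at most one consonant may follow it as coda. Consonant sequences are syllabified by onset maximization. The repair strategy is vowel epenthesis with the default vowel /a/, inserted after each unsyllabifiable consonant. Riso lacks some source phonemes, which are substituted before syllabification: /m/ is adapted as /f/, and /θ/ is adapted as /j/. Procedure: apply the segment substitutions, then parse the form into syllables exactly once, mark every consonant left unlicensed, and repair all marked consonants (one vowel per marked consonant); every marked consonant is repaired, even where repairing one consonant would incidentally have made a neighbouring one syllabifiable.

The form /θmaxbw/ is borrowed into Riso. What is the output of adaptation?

jafaxbawa

Substitution: /θ/ → /j/, /m/ → /f/, giving /jfaxbw/.
Syllabifying with onset maximization leaves /j/, /b/, /w/ stranded (at most one coda consonant is licensed; onsets are limited to one consonant).
Inserting the epenthetic vowel yields /j/ → /ja/, /b/ → /ba/, /w/ → /wa/.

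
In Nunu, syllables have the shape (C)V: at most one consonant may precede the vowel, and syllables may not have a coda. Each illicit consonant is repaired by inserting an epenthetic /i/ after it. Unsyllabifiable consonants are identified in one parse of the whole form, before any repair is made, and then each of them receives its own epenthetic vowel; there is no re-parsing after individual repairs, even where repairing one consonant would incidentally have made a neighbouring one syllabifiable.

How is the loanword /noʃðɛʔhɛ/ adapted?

Under (C)V, the unsyllabifiable consonants are /ʃ/, /ʔ/ (no codas are permitted; onsets are limited to one consonant).
Inserting the epenthetic vowel yields /ʃ/ → /ʃi/, /ʔ/ → /ʔi/.

noʃiðɛʔihɛ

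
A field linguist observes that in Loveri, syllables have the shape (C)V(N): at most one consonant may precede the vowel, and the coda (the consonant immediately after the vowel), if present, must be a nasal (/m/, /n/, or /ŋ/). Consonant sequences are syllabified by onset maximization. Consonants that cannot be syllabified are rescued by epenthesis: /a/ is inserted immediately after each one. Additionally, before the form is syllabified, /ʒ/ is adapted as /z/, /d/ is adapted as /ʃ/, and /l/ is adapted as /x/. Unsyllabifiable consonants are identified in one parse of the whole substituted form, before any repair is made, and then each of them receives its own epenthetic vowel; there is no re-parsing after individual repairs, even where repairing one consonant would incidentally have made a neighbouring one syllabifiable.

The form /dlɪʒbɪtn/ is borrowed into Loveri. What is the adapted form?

ʃaxɪzabɪtana

Substitution: /d/ → /ʃ/, /l/ → /x/, /ʒ/ → /z/, giving /ʃxɪzbɪtn/.
The consonants /ʃ/, /z/, /t/, /n/ cannot be parsed into a legal (C)V(N) syllable (only a nasal (/m/, /n/, or /ŋ/) is licensed in coda position; onsets are limited to one consonant).
Each unlicensed consonant becomes the onset of a new syllable: /ʃ/ → /ʃa/, /z/ → /za/, /t/ → /ta/, /n/ → /na/.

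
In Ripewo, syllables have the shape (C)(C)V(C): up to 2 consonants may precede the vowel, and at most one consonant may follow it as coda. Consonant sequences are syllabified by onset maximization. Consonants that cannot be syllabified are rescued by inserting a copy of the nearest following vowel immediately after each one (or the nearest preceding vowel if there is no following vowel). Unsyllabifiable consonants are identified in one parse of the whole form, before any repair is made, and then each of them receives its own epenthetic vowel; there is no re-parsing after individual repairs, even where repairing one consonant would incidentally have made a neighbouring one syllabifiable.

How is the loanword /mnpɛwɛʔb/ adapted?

Under (C)(C)V(C), the unsyllabifiable consonants are /m/, /b/ (at most one coda consonant is licensed; onsets may contain at most 2 consonants).
Epenthesis after each stranded consonant: /m/ → /mɛ/, /b/ → /bɛ/.

mɛnpɛwɛʔbɛ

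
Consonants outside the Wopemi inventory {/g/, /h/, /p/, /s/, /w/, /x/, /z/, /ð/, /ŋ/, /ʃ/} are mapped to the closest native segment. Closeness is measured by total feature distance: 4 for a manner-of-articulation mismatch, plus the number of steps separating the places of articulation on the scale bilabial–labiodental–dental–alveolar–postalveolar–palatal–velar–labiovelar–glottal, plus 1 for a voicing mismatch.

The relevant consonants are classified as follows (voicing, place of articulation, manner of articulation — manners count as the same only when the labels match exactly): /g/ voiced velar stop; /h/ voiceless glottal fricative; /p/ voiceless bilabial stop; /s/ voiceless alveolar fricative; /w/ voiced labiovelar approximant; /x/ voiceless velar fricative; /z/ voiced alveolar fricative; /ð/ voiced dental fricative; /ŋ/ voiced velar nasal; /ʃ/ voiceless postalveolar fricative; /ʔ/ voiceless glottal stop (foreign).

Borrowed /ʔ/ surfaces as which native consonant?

/g/ is closest: same manner (stop), place distance 2 (glottal→velar), voicing differs (+1); total 3. Next closest is /h/ at distance 4.

g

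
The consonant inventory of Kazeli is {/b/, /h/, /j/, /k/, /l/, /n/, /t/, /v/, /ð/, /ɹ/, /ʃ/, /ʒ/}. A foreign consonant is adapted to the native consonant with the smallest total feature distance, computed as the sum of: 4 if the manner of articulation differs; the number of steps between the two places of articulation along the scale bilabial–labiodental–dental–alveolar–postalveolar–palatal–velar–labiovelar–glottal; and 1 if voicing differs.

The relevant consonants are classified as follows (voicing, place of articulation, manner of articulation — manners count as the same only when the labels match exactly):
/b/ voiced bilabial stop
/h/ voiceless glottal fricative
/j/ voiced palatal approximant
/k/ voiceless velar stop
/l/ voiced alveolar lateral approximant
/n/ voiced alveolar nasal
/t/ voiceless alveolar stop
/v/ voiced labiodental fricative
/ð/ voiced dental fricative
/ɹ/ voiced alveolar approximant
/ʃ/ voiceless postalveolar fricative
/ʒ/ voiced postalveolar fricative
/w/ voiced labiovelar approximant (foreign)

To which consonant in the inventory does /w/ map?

/j/ is closest: same manner (approximant), place distance 2 (labiovelar→palatal), same voicing; total 2. Next closest is /ɹ/ at distance 4.

j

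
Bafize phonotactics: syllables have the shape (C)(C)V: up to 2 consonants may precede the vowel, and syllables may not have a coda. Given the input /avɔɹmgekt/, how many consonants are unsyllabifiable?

Syllabifying with onset maximization leaves /ɹ/, /k/, /t/ stranded (no codas are permitted; onsets may contain at most 2 consonants).

3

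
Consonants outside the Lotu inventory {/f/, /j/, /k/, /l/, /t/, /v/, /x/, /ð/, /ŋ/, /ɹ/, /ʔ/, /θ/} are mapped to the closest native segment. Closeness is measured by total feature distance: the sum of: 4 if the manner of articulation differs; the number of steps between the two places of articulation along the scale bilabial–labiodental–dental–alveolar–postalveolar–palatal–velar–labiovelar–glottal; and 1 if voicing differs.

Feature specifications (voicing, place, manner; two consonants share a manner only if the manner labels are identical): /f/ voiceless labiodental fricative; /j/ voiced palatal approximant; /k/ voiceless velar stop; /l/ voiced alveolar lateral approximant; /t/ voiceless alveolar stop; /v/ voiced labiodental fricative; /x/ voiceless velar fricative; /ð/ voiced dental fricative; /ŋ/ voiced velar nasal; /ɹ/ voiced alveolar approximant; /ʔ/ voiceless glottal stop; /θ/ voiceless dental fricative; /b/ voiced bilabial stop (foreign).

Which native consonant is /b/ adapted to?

/t/ is closest: same manner (stop), place distance 3 (bilabial→alveolar), voicing differs (+1); total 4. Next closest is /v/ at distance 5.

t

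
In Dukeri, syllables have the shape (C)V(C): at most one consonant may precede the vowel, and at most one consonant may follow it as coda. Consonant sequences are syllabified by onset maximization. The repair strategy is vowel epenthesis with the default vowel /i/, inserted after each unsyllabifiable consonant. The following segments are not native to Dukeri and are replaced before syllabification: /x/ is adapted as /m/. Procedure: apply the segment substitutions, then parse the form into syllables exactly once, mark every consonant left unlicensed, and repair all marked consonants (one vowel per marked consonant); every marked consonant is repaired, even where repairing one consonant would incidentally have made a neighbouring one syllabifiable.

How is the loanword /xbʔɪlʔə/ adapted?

Substitution: /x/ → /m/, giving /mbʔɪlʔə/.
Under (C)V(C), the unsyllabifiable consonants are /m/, /b/ (at most one coda consonant is licensed; onsets are limited to one consonant).
Each unlicensed consonant becomes the onset of a new syllable: /m/ → /mi/, /b/ → /bi/.

mibiʔɪlʔə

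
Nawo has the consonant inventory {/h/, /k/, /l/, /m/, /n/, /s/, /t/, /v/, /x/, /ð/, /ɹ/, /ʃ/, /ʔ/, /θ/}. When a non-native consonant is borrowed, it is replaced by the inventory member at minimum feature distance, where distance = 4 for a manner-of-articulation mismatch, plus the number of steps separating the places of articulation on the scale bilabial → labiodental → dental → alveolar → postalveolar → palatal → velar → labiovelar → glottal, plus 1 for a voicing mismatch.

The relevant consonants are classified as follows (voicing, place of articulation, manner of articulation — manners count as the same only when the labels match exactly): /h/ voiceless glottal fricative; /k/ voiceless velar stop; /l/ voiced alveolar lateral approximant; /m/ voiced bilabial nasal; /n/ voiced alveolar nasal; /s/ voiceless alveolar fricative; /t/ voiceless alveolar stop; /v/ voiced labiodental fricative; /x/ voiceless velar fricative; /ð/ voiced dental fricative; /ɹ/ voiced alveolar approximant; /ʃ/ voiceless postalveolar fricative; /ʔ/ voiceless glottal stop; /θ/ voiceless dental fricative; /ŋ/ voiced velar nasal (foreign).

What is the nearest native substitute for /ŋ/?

n

/n/ is closest: same manner (nasal), place distance 3 (velar→alveolar), same voicing; total 3. Next closest is /k/ at distance 5.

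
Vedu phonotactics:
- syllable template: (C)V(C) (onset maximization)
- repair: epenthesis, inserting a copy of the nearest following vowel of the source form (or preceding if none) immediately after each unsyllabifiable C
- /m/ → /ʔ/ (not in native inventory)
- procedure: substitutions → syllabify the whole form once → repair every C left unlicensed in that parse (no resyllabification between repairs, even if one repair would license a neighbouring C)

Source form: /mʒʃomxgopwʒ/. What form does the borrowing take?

ʔoʒoʃoʔxogopwoʒo

Substitution: /m/ → /ʔ/, giving /ʔʒʃoʔxgopwʒ/.
The consonants /ʔ/, /ʒ/, /x/, /w/, /ʒ/ cannot be parsed into a legal (C)V(C) syllable (at most one coda consonant is licensed; onsets are limited to one consonant).
Inserting the epenthetic vowel yields /ʔ/ → /ʔo/, /ʒ/ → /ʒo/, /x/ → /xo/, /w/ → /wo/, /ʒ/ → /ʒo/.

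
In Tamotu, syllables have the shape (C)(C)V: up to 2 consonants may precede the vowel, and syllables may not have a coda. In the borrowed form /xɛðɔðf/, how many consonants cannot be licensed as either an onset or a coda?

Syllabifying with onset maximization leaves /ð/, /f/ stranded (no codas are permitted; onsets may contain at most 2 consonants).

2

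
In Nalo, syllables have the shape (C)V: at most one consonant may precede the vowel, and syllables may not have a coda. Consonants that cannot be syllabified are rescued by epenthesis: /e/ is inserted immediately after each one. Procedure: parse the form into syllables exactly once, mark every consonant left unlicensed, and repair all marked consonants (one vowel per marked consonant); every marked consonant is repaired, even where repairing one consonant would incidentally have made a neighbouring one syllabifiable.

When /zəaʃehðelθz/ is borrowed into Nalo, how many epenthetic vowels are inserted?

The unsyllabifiable consonants are /h/, /l/, /θ/, /z/; each receives one epenthetic vowel.

4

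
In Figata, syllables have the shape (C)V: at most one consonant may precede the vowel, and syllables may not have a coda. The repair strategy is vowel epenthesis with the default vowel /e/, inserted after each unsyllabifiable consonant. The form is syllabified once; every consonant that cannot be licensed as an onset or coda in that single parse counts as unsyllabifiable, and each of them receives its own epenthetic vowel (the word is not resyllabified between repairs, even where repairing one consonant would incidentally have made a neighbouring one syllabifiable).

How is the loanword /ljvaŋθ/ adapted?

lejevaŋeθe

Under (C)V, the unsyllabifiable consonants are /l/, /j/, /ŋ/, /θ/ (no codas are permitted; onsets are limited to one consonant).
Epenthesis after each stranded consonant: /l/ → /le/, /j/ → /je/, /ŋ/ → /ŋe/, /θ/ → /θe/.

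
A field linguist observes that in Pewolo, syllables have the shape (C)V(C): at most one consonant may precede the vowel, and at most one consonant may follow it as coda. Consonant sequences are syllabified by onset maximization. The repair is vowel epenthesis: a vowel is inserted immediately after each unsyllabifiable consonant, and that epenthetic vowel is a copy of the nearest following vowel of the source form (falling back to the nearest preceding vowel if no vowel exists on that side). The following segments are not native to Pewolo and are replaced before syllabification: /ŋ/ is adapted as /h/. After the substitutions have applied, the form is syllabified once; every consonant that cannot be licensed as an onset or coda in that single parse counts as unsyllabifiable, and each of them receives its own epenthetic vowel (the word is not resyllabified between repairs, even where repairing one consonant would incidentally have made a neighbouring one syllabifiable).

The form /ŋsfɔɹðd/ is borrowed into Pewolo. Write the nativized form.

hɔsɔfɔɹðɔdɔ

Substitution: /ŋ/ → /h/, giving /hsfɔɹðd/.
The consonants /h/, /s/, /ð/, /d/ cannot be parsed into a legal (C)V(C) syllable (at most one coda consonant is licensed; onsets are limited to one consonant).
Inserting the epenthetic vowel yields /h/ → /hɔ/, /s/ → /sɔ/, /ð/ → /ðɔ/, /d/ → /dɔ/.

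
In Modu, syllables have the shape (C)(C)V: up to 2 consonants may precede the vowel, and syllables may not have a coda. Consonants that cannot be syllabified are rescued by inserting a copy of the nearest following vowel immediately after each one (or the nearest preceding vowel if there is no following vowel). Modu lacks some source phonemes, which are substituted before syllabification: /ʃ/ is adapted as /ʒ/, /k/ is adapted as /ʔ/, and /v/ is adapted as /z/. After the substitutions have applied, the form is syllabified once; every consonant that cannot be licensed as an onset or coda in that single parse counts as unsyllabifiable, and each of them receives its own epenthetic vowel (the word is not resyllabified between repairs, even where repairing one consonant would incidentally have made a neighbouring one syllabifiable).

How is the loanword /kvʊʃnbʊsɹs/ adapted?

Substitution: /k/ → /ʔ/, /v/ → /z/, /ʃ/ → /ʒ/, giving /ʔzʊʒnbʊsɹs/.
Syllabifying with onset maximization leaves /ʒ/, /s/, /ɹ/, /s/ stranded (no codas are permitted; onsets may contain at most 2 consonants).
Inserting the epenthetic vowel yields /ʒ/ → /ʒʊ/, /s/ → /sʊ/, /ɹ/ → /ɹʊ/, /s/ → /sʊ/.

ʔzʊʒʊnbʊsʊɹʊsʊ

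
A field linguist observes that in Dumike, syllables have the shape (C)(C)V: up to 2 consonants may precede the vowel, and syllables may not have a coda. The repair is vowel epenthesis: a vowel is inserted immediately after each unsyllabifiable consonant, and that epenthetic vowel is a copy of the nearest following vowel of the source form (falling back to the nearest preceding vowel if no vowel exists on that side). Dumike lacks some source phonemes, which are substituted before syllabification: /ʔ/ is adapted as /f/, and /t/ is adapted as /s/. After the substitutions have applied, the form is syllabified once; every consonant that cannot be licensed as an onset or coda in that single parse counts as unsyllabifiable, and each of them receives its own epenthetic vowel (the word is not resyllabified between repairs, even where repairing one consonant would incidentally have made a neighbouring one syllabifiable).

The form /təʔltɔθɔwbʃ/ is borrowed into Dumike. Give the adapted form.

səfɔlsɔθɔwɔbɔʃɔ

Substitution: /t/ → /s/, /ʔ/ → /f/, giving /səflsɔθɔwbʃ/.
Syllabifying with onset maximization leaves /f/, /w/, /b/, /ʃ/ stranded (no codas are permitted; onsets may contain at most 2 consonants).
Each unlicensed consonant becomes the onset of a new syllable: /f/ → /fɔ/, /w/ → /wɔ/, /b/ → /bɔ/, /ʃ/ → /ʃɔ/.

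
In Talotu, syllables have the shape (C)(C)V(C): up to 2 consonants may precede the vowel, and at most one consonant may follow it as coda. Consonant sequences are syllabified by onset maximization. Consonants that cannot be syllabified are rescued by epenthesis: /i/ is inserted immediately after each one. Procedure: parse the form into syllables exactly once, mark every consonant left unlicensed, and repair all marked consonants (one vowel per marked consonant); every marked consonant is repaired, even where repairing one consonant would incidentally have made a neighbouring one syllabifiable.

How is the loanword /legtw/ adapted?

Syllabifying with onset maximization leaves /t/, /w/ stranded (at most one coda consonant is licensed; onsets may contain at most 2 consonants).
Inserting the epenthetic vowel yields /t/ → /ti/, /w/ → /wi/.

legtiwi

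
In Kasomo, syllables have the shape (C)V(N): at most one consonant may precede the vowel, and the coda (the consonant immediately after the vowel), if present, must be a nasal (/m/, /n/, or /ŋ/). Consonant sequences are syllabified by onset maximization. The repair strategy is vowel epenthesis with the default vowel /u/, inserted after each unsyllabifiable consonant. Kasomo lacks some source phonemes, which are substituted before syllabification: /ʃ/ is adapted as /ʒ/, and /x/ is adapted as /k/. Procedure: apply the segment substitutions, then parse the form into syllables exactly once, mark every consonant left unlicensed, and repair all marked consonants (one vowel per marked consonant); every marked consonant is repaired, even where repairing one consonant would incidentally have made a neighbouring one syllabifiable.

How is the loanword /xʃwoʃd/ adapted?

Substitution: /x/ → /k/, /ʃ/ → /ʒ/, giving /kʒwoʒd/.
Under (C)V(N), the unsyllabifiable consonants are /k/, /ʒ/, /ʒ/, /d/ (only a nasal (/m/, /n/, or /ŋ/) is licensed in coda position; onsets are limited to one consonant).
Epenthesis after each stranded consonant: /k/ → /ku/, /ʒ/ → /ʒu/, /ʒ/ → /ʒu/, /d/ → /du/.

kuʒuwoʒudu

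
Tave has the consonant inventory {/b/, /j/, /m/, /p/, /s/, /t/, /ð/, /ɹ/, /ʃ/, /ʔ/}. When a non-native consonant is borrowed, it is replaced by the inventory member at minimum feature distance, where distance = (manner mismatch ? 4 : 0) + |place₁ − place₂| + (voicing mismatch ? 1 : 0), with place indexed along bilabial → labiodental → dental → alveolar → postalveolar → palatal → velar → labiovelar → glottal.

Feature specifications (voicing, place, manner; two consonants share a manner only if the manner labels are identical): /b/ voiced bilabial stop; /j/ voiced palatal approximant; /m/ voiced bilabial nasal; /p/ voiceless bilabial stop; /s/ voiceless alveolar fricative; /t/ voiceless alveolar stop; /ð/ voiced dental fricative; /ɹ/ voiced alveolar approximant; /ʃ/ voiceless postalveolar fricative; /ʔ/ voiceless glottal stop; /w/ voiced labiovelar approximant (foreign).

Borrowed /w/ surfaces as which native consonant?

j

/j/ is closest: same manner (approximant), place distance 2 (labiovelar→palatal), same voicing; total 2. Next closest is /ɹ/ at distance 4.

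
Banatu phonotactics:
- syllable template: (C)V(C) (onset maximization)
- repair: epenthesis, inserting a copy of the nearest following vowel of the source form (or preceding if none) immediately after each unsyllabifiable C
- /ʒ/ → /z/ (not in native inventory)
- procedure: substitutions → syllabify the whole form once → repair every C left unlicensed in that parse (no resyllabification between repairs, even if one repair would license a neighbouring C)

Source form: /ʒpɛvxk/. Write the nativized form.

Substitution: /ʒ/ → /z/, giving /zpɛvxk/.
The consonants /z/, /x/, /k/ cannot be parsed into a legal (C)V(C) syllable (at most one coda consonant is licensed; onsets are limited to one consonant).
Each unlicensed consonant becomes the onset of a new syllable: /z/ → /zɛ/, /x/ → /xɛ/, /k/ → /kɛ/.

zɛpɛvxɛkɛ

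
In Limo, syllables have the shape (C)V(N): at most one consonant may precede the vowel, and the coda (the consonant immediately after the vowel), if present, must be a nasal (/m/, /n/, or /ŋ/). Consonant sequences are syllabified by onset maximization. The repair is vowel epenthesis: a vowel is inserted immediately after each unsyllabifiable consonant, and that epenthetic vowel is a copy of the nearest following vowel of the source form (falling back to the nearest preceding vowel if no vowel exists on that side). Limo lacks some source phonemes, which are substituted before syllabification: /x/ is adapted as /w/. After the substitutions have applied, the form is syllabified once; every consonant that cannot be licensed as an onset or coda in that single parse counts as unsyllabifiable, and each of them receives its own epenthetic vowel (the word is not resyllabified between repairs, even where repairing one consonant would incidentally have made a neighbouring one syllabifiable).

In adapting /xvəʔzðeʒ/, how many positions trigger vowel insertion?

4

After substitution the input is /wvəʔzðeʒ/.
The unsyllabifiable consonants are /w/, /ʔ/, /z/, /ʒ/; each receives one epenthetic vowel.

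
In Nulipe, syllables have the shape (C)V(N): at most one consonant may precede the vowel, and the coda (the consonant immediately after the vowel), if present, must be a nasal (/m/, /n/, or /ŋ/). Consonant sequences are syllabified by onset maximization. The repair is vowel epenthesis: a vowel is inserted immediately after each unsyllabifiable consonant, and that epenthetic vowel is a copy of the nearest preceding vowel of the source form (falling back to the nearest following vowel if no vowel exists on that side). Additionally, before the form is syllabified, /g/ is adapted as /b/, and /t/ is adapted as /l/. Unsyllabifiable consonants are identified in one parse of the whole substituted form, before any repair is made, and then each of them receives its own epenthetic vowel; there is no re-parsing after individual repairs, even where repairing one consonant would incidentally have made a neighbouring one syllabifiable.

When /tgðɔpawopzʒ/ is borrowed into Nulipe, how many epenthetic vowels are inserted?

After substitution the input is /lbðɔpawopzʒ/.
The unsyllabifiable consonants are /l/, /b/, /p/, /z/, /ʒ/; each receives one epenthetic vowel.

5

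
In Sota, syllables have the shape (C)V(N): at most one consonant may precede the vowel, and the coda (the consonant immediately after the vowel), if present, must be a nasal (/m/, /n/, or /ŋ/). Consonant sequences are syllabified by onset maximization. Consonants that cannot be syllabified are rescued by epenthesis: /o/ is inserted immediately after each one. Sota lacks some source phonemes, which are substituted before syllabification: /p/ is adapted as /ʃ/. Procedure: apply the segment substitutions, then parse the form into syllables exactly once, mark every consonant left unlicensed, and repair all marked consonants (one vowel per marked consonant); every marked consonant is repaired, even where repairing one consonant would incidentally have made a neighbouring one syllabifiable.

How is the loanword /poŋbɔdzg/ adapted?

Substitution: /p/ → /ʃ/, giving /ʃoŋbɔdzg/.
Under (C)V(N), the unsyllabifiable consonants are /d/, /z/, /g/ (only a nasal (/m/, /n/, or /ŋ/) is licensed in coda position; onsets are limited to one consonant).
Epenthesis after each stranded consonant: /d/ → /do/, /z/ → /zo/, /g/ → /go/.

ʃoŋbɔdozogo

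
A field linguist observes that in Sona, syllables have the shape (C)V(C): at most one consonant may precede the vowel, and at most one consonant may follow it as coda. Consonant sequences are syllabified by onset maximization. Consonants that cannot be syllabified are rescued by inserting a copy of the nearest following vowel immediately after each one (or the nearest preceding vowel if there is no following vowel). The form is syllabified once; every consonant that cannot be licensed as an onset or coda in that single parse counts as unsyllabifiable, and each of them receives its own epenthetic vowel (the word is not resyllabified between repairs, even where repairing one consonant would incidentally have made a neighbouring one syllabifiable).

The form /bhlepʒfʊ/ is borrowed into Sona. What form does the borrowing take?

behelepʒʊfʊ

The consonants /b/, /h/, /ʒ/ cannot be parsed into a legal (C)V(C) syllable (at most one coda consonant is licensed; onsets are limited to one consonant).
Inserting the epenthetic vowel yields /b/ → /be/, /h/ → /he/, /ʒ/ → /ʒʊ/.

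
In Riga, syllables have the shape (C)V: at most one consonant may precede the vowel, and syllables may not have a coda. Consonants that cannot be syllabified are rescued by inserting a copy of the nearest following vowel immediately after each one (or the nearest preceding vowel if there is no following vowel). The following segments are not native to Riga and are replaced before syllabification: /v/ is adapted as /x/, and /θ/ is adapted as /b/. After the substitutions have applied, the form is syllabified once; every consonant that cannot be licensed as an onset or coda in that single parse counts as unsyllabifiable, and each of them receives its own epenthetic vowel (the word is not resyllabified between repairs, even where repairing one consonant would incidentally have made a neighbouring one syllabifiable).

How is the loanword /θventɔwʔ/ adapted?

Substitution: /θ/ → /b/, /v/ → /x/, giving /bxentɔwʔ/.
Syllabifying with onset maximization leaves /b/, /n/, /w/, /ʔ/ stranded (no codas are permitted; onsets are limited to one consonant).
Inserting the epenthetic vowel yields /b/ → /be/, /n/ → /nɔ/, /w/ → /wɔ/, /ʔ/ → /ʔɔ/.

bexenɔtɔwɔʔɔ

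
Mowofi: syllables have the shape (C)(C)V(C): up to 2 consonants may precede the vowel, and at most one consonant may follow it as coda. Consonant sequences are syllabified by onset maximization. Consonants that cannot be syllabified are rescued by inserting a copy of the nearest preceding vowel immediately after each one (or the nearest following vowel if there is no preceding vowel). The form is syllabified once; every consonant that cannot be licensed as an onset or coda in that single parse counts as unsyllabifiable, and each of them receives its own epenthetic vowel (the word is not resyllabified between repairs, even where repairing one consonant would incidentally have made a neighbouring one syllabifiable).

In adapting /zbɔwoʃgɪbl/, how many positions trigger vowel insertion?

The unsyllabifiable consonants are /l/; each receives one epenthetic vowel.

1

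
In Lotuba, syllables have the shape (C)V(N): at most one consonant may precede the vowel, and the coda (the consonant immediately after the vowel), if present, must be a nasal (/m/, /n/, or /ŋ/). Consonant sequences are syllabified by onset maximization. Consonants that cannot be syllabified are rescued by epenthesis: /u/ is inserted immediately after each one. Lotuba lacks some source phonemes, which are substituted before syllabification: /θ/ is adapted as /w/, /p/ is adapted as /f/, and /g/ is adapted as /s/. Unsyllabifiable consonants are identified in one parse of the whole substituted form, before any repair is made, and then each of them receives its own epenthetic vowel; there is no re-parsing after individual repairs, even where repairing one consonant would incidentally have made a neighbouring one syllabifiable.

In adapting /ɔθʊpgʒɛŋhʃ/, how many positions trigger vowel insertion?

4

After substitution the input is /ɔwʊfsʒɛŋhʃ/.
The unsyllabifiable consonants are /f/, /s/, /h/, /ʃ/; each receives one epenthetic vowel.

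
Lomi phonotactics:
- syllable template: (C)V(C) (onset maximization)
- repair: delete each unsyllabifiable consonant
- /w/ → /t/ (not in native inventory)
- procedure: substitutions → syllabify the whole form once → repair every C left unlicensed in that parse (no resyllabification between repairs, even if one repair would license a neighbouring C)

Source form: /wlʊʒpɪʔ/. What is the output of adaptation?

lʊʒpɪʔ

Substitution: /w/ → /t/, giving /tlʊʒpɪʔ/.
The consonants /t/ cannot be parsed into a legal (C)V(C) syllable (at most one coda consonant is licensed; onsets are limited to one consonant).
Deletion applies to /t/.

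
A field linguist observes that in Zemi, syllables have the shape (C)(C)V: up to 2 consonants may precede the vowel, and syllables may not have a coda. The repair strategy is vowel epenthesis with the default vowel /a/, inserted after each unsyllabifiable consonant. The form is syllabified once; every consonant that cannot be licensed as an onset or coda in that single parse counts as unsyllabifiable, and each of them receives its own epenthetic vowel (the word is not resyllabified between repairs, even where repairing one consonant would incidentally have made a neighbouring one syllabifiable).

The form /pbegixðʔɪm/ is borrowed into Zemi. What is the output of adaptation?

Under (C)(C)V, the unsyllabifiable consonants are /x/, /m/ (no codas are permitted; onsets may contain at most 2 consonants).
Each unlicensed consonant becomes the onset of a new syllable: /x/ → /xa/, /m/ → /ma/.

pbegixaðʔɪma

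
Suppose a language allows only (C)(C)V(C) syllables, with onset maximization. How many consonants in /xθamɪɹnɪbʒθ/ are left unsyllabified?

Syllabifying with onset maximization leaves /ʒ/, /θ/ stranded (at most one coda consonant is licensed; onsets may contain at most 2 consonants).

2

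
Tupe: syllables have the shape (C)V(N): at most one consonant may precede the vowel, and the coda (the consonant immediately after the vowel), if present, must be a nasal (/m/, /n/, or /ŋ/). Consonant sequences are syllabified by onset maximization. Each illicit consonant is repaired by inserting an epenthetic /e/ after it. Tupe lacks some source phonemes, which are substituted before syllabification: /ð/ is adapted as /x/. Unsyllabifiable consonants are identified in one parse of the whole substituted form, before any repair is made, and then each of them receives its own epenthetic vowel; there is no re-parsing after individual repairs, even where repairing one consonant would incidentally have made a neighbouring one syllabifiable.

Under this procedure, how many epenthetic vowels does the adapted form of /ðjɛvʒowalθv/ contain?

5

After substitution the input is /xjɛvʒowalθv/.
The unsyllabifiable consonants are /x/, /v/, /l/, /θ/, /v/; each receives one epenthetic vowel.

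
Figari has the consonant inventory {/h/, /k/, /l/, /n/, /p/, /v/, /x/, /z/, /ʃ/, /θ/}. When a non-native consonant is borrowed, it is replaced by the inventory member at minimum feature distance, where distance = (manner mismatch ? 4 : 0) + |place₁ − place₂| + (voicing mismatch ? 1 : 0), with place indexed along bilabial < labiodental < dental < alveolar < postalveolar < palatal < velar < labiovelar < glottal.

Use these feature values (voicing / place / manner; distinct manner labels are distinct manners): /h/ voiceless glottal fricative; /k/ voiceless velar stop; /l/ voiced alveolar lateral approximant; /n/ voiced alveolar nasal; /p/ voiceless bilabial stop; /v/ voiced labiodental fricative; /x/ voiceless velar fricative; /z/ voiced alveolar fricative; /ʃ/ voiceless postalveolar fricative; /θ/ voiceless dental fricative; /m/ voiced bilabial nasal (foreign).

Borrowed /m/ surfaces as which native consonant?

n

/n/ is closest: same manner (nasal), place distance 3 (bilabial→alveolar), same voicing; total 3. Next closest is /p/ at distance 5.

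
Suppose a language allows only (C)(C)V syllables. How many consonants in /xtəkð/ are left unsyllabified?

Under (C)(C)V, the unsyllabifiable consonants are /k/, /ð/ (no codas are permitted; onsets may contain at most 2 consonants).

2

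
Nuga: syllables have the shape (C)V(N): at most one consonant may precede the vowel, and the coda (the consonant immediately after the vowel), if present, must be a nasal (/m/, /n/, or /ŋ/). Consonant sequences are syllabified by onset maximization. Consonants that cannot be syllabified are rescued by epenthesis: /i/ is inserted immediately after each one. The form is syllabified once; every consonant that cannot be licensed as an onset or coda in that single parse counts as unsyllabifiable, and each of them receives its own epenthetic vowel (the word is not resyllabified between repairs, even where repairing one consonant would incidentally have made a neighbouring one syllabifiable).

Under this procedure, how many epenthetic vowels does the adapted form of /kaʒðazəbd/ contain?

The unsyllabifiable consonants are /ʒ/, /b/, /d/; each receives one epenthetic vowel.

3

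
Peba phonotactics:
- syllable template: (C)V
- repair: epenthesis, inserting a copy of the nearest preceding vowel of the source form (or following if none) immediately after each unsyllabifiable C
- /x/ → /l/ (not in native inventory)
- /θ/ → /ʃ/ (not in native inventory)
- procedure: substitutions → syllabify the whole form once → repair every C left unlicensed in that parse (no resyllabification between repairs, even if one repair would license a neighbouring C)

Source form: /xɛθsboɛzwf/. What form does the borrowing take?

Substitution: /x/ → /l/, /θ/ → /ʃ/, giving /lɛʃsboɛzwf/.
Syllabifying with onset maximization leaves /ʃ/, /s/, /z/, /w/, /f/ stranded (no codas are permitted; onsets are limited to one consonant).
Inserting the epenthetic vowel yields /ʃ/ → /ʃɛ/, /s/ → /sɛ/, /z/ → /zɛ/, /w/ → /wɛ/, /f/ → /fɛ/.

lɛʃɛsɛboɛzɛwɛfɛ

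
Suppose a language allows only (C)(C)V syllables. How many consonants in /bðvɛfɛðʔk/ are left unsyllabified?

4

Under (C)(C)V, the unsyllabifiable consonants are /b/, /ð/, /ʔ/, /k/ (no codas are permitted; onsets may contain at most 2 consonants).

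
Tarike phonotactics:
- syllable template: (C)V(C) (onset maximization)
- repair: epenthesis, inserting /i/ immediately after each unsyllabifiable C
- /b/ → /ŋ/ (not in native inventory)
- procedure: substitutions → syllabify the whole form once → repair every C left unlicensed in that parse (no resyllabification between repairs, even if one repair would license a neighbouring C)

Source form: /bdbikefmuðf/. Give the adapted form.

ŋidiŋikefmuðfi

Substitution: /b/ → /ŋ/, giving /ŋdŋikefmuðf/.
Under (C)V(C), the unsyllabifiable consonants are /ŋ/, /d/, /f/ (at most one coda consonant is licensed; onsets are limited to one consonant).
Each unlicensed consonant becomes the onset of a new syllable: /ŋ/ → /ŋi/, /d/ → /di/, /f/ → /fi/.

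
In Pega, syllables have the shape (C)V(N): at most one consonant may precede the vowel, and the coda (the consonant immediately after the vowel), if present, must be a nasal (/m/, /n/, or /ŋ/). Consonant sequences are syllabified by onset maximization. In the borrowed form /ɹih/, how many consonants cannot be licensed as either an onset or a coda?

1

Under (C)V(N), the unsyllabifiable consonants are /h/ (only a nasal (/m/, /n/, or /ŋ/) is licensed in coda position; onsets are limited to one consonant).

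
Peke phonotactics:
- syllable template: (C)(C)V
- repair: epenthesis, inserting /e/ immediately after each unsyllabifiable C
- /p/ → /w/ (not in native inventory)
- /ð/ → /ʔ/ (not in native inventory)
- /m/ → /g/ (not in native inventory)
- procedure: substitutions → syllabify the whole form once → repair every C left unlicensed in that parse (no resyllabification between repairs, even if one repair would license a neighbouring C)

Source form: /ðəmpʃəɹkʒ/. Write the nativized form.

ʔəgewʃəɹekeʒe

Substitution: /ð/ → /ʔ/, /m/ → /g/, /p/ → /w/, giving /ʔəgwʃəɹkʒ/.
Syllabifying with onset maximization leaves /g/, /ɹ/, /k/, /ʒ/ stranded (no codas are permitted; onsets may contain at most 2 consonants).
Epenthesis after each stranded consonant: /g/ → /ge/, /ɹ/ → /ɹe/, /k/ → /ke/, /ʒ/ → /ʒe/.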